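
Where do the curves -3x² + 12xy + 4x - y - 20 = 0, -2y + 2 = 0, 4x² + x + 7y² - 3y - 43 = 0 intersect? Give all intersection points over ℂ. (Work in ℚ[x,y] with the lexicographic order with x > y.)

{(3, 1)}

Compute a lex Gröbner basis by Buchberger's algorithm.
f_1 = -3x² + 12xy + 4x - y - 20, LT = x².
f_2 = -2y + 2, LT = y.
f_3 = 4x² + x + 7y² - 3y - 43, LT = x².

S(f_1,f_2): leading monomials are coprime, so the S-polynomial reduces to 0 (Buchberger's first criterion).
S(f_1,f_3): lcm = x². S = -4xy - 19/12x - 7/4y² + 13/12y + 209/12.
  leading term xy: subtract (2x)·f_2 from -4xy - 19/12x - 7/4y² + 13/12y + 209/12 → -67/12x - 7/4y² + 13/12y + 209/12
  leading term x: no divisor's leading term divides it; move -67/12x to the remainder.
  leading term y²: subtract (⅞y)·f_2 from -7/4y² + 13/12y + 209/12 → -⅔y + 209/12
  leading term y: subtract (⅓)·f_2 from -⅔y + 209/12 → 67/4
  leading term 1: no divisor's leading term divides it; move 67/4 to the remainder.
  remainder -67/12x + 67/4 ≠ 0; add h_4 = -67/12x + 67/4 to the basis.

S(f_2,f_3): leading monomials are coprime, so the S-polynomial reduces to 0 (Buchberger's first criterion).
S(f_1,h_4): lcm = x². S = -4xy + 5/3x + ⅓y + 20/3.
  leading term xy: subtract (2x)·f_2 from -4xy + 5/3x + ⅓y + 20/3 → -7/3x + ⅓y + 20/3
  leading term x: subtract (28/67)·h_4 from -7/3x + ⅓y + 20/3 → ⅓y - ⅓
  leading term y: subtract (-⅙)·f_2 from ⅓y - ⅓ → 0
  remainder 0.

S(f_2,h_4): leading monomials are coprime, so the S-polynomial reduces to 0 (Buchberger's first criterion).
S(f_3,h_4): lcm = x². S = 13/4x + 7/4y² - ¾y - 43/4.
  leading term x: subtract (-39/67)·h_4 from 13/4x + 7/4y² - ¾y - 43/4 → 7/4y² - ¾y - 1
  leading term y²: subtract (-⅞y)·f_2 from 7/4y² - ¾y - 1 → y - 1
  leading term y: subtract (-½)·f_2 from y - 1 → 0
  remainder 0.

Every S-polynomial of the final basis reduces to 0, so we have a Gröbner basis.
Inter-reduce: drop elements whose leading term is divisible by another's, tail-reduce, and make monic.
Reduced Gröbner basis: {x - 3, y - 1}.

The lex basis is triangular: the last element involves only y. Solving y - 1 = 0 gives y ∈ {1}; substituting each value into the earlier elements determines the remaining variables.
  y = 1: the earlier basis element becomes x - 3 = 0, giving x = 3 — point (3, 1).
Check: every point annihilates each of the original generators.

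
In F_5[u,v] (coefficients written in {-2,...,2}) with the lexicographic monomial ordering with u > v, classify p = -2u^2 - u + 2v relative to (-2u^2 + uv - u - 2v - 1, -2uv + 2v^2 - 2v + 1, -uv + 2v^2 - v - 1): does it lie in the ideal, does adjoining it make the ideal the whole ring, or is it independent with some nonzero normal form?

First compute the reduced Gröbner basis of I by Buchberger's algorithm.
f_1 = -2u^2 + uv - u - 2v - 1, LT = u^2.
f_2 = -2uv + 2v^2 - 2v + 1, LT = uv.
f_3 = -uv + 2v^2 - v - 1, LT = uv.

S(f_1,f_2): lcm = u^2v. S = -2uv^2 + 2uv - 2u + v^2 - 2v.
  leading term uv^2: subtract (v)·f_2 from -2uv^2 + 2uv - 2u + v^2 - 2v → 2uv - 2u - 2v^3 - 2v^2 + 2v
  leading term uv: subtract (-1)·f_2 from 2uv - 2u - 2v^3 - 2v^2 + 2v → -2u - 2v^3 + 1
  leading term u: no divisor's leading term divides it; move -2u to the remainder.
  leading term v^3: no divisor's leading term divides it; move -2v^3 to the remainder.
  leading term 1: no divisor's leading term divides it; move 1 to the remainder.
  remainder -2u - 2v^3 + 1 ≠ 0; add h_4 = -2u - 2v^3 + 1 to the basis.

S(f_1,f_3): lcm = u^2v. S = -uv^2 + 2uv - u + v^2 - 2v.
  leading term uv^2: subtract (-2v)·f_2 from -uv^2 + 2uv - u + v^2 - 2v → 2uv - u - v^3 + 2v^2
  leading term uv: subtract (-1)·f_2 from 2uv - u - v^3 + 2v^2 → -u - v^3 - v^2 - 2v + 1
  leading term u: subtract (-2)·h_4 from -u - v^3 - v^2 - 2v + 1 → -v^2 - 2v - 2
  leading term v^2: no divisor's leading term divides it; move -v^2 to the remainder.
  leading term v: no divisor's leading term divides it; move -2v to the remainder.
  leading term 1: no divisor's leading term divides it; move -2 to the remainder.
  remainder -v^2 - 2v - 2 ≠ 0; add h_5 = -v^2 - 2v - 2 to the basis.

S(f_2,f_3): lcm = uv. S = v^2 + 1.
  leading term v^2: subtract (-1)·h_5 from v^2 + 1 → -2v - 1
  leading term v: no divisor's leading term divides it; move -2v to the remainder.
  leading term 1: no divisor's leading term divides it; move -1 to the remainder.
  remainder -2v - 1 ≠ 0; add h_6 = -2v - 1 to the basis.

The other S-polynomials (S(f_1,h_4), S(f_2,h_4), S(f_3,h_4), S(f_1,h_5), S(f_2,h_5), S(f_3,h_5), S(h_4,h_5), S(f_1,h_6), S(f_2,h_6), S(f_3,h_6), S(h_4,h_6), S(h_5,h_6)) all reduce to 0 modulo the current basis, so we have a Gröbner basis.
Inter-reduce: drop elements whose leading term is divisible by another's, tail-reduce, and make monic.
Reduced Gröbner basis: {u, v - 2}.
Label its elements g_1 = u, g_2 = v - 2.

Reduce p = -2u^2 - u + 2v modulo G:
  leading term u^2: subtract (-2u)·g_1 from -2u^2 - u + 2v → -u + 2v
  leading term u: subtract (-1)·g_1 from -u + 2v → 2v
  leading term v: subtract (2)·g_2 from 2v → -1
  leading term 1: no divisor's leading term divides it; move -1 to the remainder.
  normal form = -1.
The normal form is nonzero, so p ∉ I. Since p minus its normal form lies in I, I + (p) = I + (r) where r = -1; decide whether this ideal is the whole ring.
Here r = -1 is a nonzero constant, hence a unit: 1 ∈ I + (p), the Gröbner basis of I + (p) is {1}, and the enlarged system has no common solution — adjoining p is inconsistent.

The remainder on division by a Gröbner basis is unique — it is the normal form.

Adjoining -2u^2 - u + 2v makes the ideal the whole ring: the system is inconsistent.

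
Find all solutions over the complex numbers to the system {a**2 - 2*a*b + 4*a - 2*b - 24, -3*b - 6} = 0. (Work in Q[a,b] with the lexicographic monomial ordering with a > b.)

{(-10, -2), (2, -2)}

Compute a lex Gröbner basis by Buchberger's algorithm.
f_1 = a**2 - 2*a*b + 4*a - 2*b - 24, LT = a**2.
f_2 = -3*b - 6, LT = b.

S(f_1,f_2): leading monomials are coprime, so the S-polynomial reduces to 0 (Buchberger's first criterion).
Every S-polynomial of the final basis reduces to 0, so we have a Gröbner basis.
Inter-reduce: drop elements whose leading term is divisible by another's, tail-reduce, and make monic.
Reduced Gröbner basis: {a**2 + 8*a - 20, b + 2}.

Since the basis is lex-ordered, b + 2 is univariate in b. Its roots are {-2}. Back-substituting each root into the other basis elements fixes the other coordinates.
  b = -2: the earlier basis element becomes a**2 + 8*a - 20 = 0, giving a = -10, 2 — points (-10, -2), (2, -2).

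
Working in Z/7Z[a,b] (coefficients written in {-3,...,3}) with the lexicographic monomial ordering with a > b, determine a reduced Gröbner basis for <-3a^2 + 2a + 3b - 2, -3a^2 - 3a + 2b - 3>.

G = {a + 3b + 3, b^2 - b}

f_1 = -3a^2 + 2a + 3b - 2, LT = a^2.
f_2 = -3a^2 - 3a + 2b - 3, LT = a^2.

S(f_1,f_2): lcm = a^2. S = 3a + 2b + 2.
  reduce S modulo (f_1, f_2):
  remainder 3a + 2b + 2 ≠ 0; add g_3 = 3a + 2b + 2 to the basis.

S(f_1,g_3): lcm = a^2. S = -3ab + a - b + 3.
  reduce S modulo (f_1, f_2, g_3):
  remainder 2b^2 - 2b ≠ 0; add g_4 = 2b^2 - 2b to the basis.

The other S-polynomials (S(f_2,g_3), S(f_1,g_4), S(f_2,g_4), S(g_3,g_4)) all reduce to 0 modulo the current basis, so we have a Gröbner basis.
Inter-reduce: drop elements whose leading term is divisible by another's, tail-reduce, and make monic.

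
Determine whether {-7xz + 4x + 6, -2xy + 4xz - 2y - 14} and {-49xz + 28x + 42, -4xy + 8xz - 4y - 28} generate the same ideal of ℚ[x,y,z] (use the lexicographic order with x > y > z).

Since reduced Gröbner bases are canonical representatives of ideals under a given ordering, it suffices to compute and compare them.
Buchberger on the first generating set:
f_1 = -7xz + 4x + 6, LT = xz.
f_2 = -2xy + 4xz - 2y - 14, LT = xy.

S(f_1,f_2): lcm = xyz. S = -4/7xy + 2xz² - yz - 6/7y - 7z.
  leading term xy: subtract (2/7)·f_2 from -4/7xy + 2xz² - yz - 6/7y - 7z → 2xz² - 8/7xz - yz - 2/7y - 7z + 4
  leading term xz²: subtract (-2/7z)·f_1 from 2xz² - 8/7xz - yz - 2/7y - 7z + 4 → -yz - 2/7y - 37/7z + 4
  leading term yz: no divisor's leading term divides it; move -yz to the remainder.
  leading term y: no divisor's leading term divides it; move -2/7y to the remainder.
  leading term z: no divisor's leading term divides it; move -37/7z to the remainder.
  leading term 1: no divisor's leading term divides it; move 4 to the remainder.
  remainder -yz - 2/7y - 37/7z + 4 ≠ 0; add g_3 = -yz - 2/7y - 37/7z + 4 to the basis.

S(f_1,g_3): lcm = xyz. S = -6/7xy - 37/7xz + 4x - 6/7y.
  leading term xy: subtract (3/7)·f_2 from -6/7xy - 37/7xz + 4x - 6/7y → -7xz + 4x + 6
  leading term xz: subtract (1)·f_1 from -7xz + 4x + 6 → 0
  remainder 0.

S(f_2,g_3): lcm = xyz. S = -2/7xy - 2xz² - 37/7xz + 4x + yz + 7z.
  leading term xy: subtract (1/7)·f_2 from -2/7xy - 2xz² - 37/7xz + 4x + yz + 7z → -2xz² - 41/7xz + 4x + yz + 2/7y + 7z + 2
  leading term xz²: subtract (2/7z)·f_1 from -2xz² - 41/7xz + 4x + yz + 2/7y + 7z + 2 → -7xz + 4x + yz + 2/7y + 37/7z + 2
  leading term xz: subtract (1)·f_1 from -7xz + 4x + yz + 2/7y + 37/7z + 2 → yz + 2/7y + 37/7z - 4
  leading term yz: subtract (-1)·g_3 from yz + 2/7y + 37/7z - 4 → 0
  remainder 0.

Every S-polynomial of the final basis reduces to 0, so we have a Gröbner basis.
Inter-reduce: drop elements whose leading term is divisible by another's, tail-reduce, and make monic.
Reduced Gröbner basis: {xy - 8/7x + y + 37/7, xz - 4/7x - 6/7, yz + 2/7y + 37/7z - 4}.

Buchberger on the second generating set:
h_1 = -49xz + 28x + 42, LT = xz.
h_2 = -4xy + 8xz - 4y - 28, LT = xy.

S(h_1,h_2): lcm = xyz. S = -4/7xy + 2xz² - yz - 6/7y - 7z.
  leading term xy: subtract (1/7)·h_2 from -4/7xy + 2xz² - yz - 6/7y - 7z → 2xz² - 8/7xz - yz - 2/7y - 7z + 4
  leading term xz²: subtract (-2/49z)·h_1 from 2xz² - 8/7xz - yz - 2/7y - 7z + 4 → -yz - 2/7y - 37/7z + 4
  leading term yz: no divisor's leading term divides it; move -yz to the remainder.
  leading term y: no divisor's leading term divides it; move -2/7y to the remainder.
  leading term z: no divisor's leading term divides it; move -37/7z to the remainder.
  leading term 1: no divisor's leading term divides it; move 4 to the remainder.
  remainder -yz - 2/7y - 37/7z + 4 ≠ 0; add k_3 = -yz - 2/7y - 37/7z + 4 to the basis.

S(h_1,k_3): lcm = xyz. S = -6/7xy - 37/7xz + 4x - 6/7y.
  leading term xy: subtract (3/14)·h_2 from -6/7xy - 37/7xz + 4x - 6/7y → -7xz + 4x + 6
  leading term xz: subtract (1/7)·h_1 from -7xz + 4x + 6 → 0
  remainder 0.

S(h_2,k_3): lcm = xyz. S = -2/7xy - 2xz² - 37/7xz + 4x + yz + 7z.
  leading term xy: subtract (1/14)·h_2 from -2/7xy - 2xz² - 37/7xz + 4x + yz + 7z → -2xz² - 41/7xz + 4x + yz + 2/7y + 7z + 2
  leading term xz²: subtract (2/49z)·h_1 from -2xz² - 41/7xz + 4x + yz + 2/7y + 7z + 2 → -7xz + 4x + yz + 2/7y + 37/7z + 2
  leading term xz: subtract (1/7)·h_1 from -7xz + 4x + yz + 2/7y + 37/7z + 2 → yz + 2/7y + 37/7z - 4
  leading term yz: subtract (-1)·k_3 from yz + 2/7y + 37/7z - 4 → 0
  remainder 0.

Every S-polynomial of the final basis reduces to 0, so we have a Gröbner basis.
Inter-reduce: drop elements whose leading term is divisible by another's, tail-reduce, and make monic.
Reduced Gröbner basis: {xy - 8/7x + y + 37/7, xz - 4/7x - 6/7, yz + 2/7y + 37/7z - 4}.

Same reduced basis, so the two generating sets span the same ideal.

Yes, the ideals are equal.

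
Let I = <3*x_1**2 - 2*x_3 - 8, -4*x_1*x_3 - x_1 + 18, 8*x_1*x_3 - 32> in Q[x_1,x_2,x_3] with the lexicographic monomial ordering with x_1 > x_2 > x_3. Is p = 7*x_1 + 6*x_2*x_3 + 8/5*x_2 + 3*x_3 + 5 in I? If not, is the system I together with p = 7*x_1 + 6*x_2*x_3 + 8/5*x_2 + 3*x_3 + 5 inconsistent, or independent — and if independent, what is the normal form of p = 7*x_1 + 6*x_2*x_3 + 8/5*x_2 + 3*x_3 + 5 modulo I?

First compute the reduced Gröbner basis of I by Buchberger's algorithm.
f_1 = 3*x_1**2 - 2*x_3 - 8, LT = x_1**2.
f_2 = -4*x_1*x_3 - x_1 + 18, LT = x_1*x_3.
f_3 = 8*x_1*x_3 - 32, LT = x_1*x_3.

S(f_1,f_2): lcm = x_1**2*x_3. S = -1/4*x_1**2 + 9/2*x_1 - 2/3*x_3**2 - 8/3*x_3.
  leading term x_1**2: subtract (-1/12)·f_1 from -1/4*x_1**2 + 9/2*x_1 - 2/3*x_3**2 - 8/3*x_3 → 9/2*x_1 - 2/3*x_3**2 - 17/6*x_3 - 2/3
  leading term x_1: no divisor's leading term divides it; move 9/2*x_1 to the remainder.
  leading term x_3**2: no divisor's leading term divides it; move -2/3*x_3**2 to the remainder.
  leading term x_3: no divisor's leading term divides it; move -17/6*x_3 to the remainder.
  leading term 1: no divisor's leading term divides it; move -2/3 to the remainder.
  remainder 9/2*x_1 - 2/3*x_3**2 - 17/6*x_3 - 2/3 ≠ 0; add h_4 = 9/2*x_1 - 2/3*x_3**2 - 17/6*x_3 - 2/3 to the basis.

S(f_1,f_3): lcm = x_1**2*x_3. S = 4*x_1 - 2/3*x_3**2 - 8/3*x_3.
  leading term x_1: subtract (8/9)·h_4 from 4*x_1 - 2/3*x_3**2 - 8/3*x_3 → -2/27*x_3**2 - 4/27*x_3 + 16/27
  leading term x_3**2: no divisor's leading term divides it; move -2/27*x_3**2 to the remainder.
  leading term x_3: no divisor's leading term divides it; move -4/27*x_3 to the remainder.
  leading term 1: no divisor's leading term divides it; move 16/27 to the remainder.
  remainder -2/27*x_3**2 - 4/27*x_3 + 16/27 ≠ 0; add h_5 = -2/27*x_3**2 - 4/27*x_3 + 16/27 to the basis.

S(f_2,f_3): lcm = x_1*x_3. S = 1/4*x_1 - 1/2.
  leading term x_1: subtract (1/18)·h_4 from 1/4*x_1 - 1/2 → 1/27*x_3**2 + 17/108*x_3 - 25/54
  leading term x_3**2: subtract (-1/2)·h_5 from 1/27*x_3**2 + 17/108*x_3 - 25/54 → 1/12*x_3 - 1/6
  leading term x_3: no divisor's leading term divides it; move 1/12*x_3 to the remainder.
  leading term 1: no divisor's leading term divides it; move -1/6 to the remainder.
  remainder 1/12*x_3 - 1/6 ≠ 0; add h_6 = 1/12*x_3 - 1/6 to the basis.

The other S-polynomials (S(f_1,h_4), S(f_2,h_4), S(f_3,h_4), S(f_1,h_5), S(f_2,h_5), S(f_3,h_5), S(h_4,h_5), S(f_1,h_6), S(f_2,h_6), S(f_3,h_6), S(h_4,h_6), S(h_5,h_6)) all reduce to 0 modulo the current basis, so we have a Gröbner basis.
Inter-reduce: drop elements whose leading term is divisible by another's, tail-reduce, and make monic.
Reduced Gröbner basis: {x_1 - 2, x_3 - 2}.
Label its elements g_1 = x_1 - 2, g_2 = x_3 - 2.

Reduce p = 7*x_1 + 6*x_2*x_3 + 8/5*x_2 + 3*x_3 + 5 modulo G:
  leading term x_1: subtract (7)·g_1 from 7*x_1 + 6*x_2*x_3 + 8/5*x_2 + 3*x_3 + 5 → 6*x_2*x_3 + 8/5*x_2 + 3*x_3 + 19
  leading term x_2*x_3: subtract (6*x_2)·g_2 from 6*x_2*x_3 + 8/5*x_2 + 3*x_3 + 19 → 68/5*x_2 + 3*x_3 + 19
  leading term x_2: no divisor's leading term divides it; move 68/5*x_2 to the remainder.
  leading term x_3: subtract (3)·g_2 from 3*x_3 + 19 → 25
  leading term 1: no divisor's leading term divides it; move 25 to the remainder.
  normal form = 68/5*x_2 + 25.
The normal form is nonzero, so p ∉ I. Since p minus its normal form lies in I, I + (p) = I + (r) where r = 68/5*x_2 + 25; decide whether this ideal is the whole ring.
Run Buchberger on G together with r (pairs among the g_i already reduce to 0 since G is a Gröbner basis):
g_1 = x_1 - 2, LT = x_1.
g_2 = x_3 - 2, LT = x_3.
r = 68/5*x_2 + 25, LT = x_2.

The S-polynomials (S(g_1,g_2), S(g_1,r), S(g_2,r)) all reduce to 0 modulo the current basis, so we have a Gröbner basis.
Inter-reduce: drop elements whose leading term is divisible by another's, tail-reduce, and make monic.
Reduced Gröbner basis: {x_1 - 2, x_2 + 125/68, x_3 - 2}.
The reduced Gröbner basis of I + (p) is {x_1 - 2, x_2 + 125/68, x_3 - 2} ≠ {1}, a proper ideal, so the enlarged system stays consistent: p is independent of I, with normal form 68/5*x_2 + 25.

Ideal membership is decidable via reduction modulo a Gröbner basis.

7*x_1 + 6*x_2*x_3 + 8/5*x_2 + 3*x_3 + 5 is independent of I; its normal form modulo I is 68/5*x_2 + 25.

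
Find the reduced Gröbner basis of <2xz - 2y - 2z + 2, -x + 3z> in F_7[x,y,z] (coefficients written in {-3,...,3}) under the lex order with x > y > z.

f_1 = 2xz - 2y - 2z + 2, LT = xz.
f_2 = -x + 3z, LT = x.

S(f_1,f_2): lcm = xz. S = -y + 3z^{2} - z + 1.
  reduce S modulo (f_1, f_2):
  remainder -y + 3z^{2} - z + 1 ≠ 0; add g_3 = -y + 3z^{2} - z + 1 to the basis.

The other S-polynomials (S(f_1,g_3), S(f_2,g_3)) all reduce to 0 modulo the current basis, so we have a Gröbner basis.
Inter-reduce: drop elements whose leading term is divisible by another's, tail-reduce, and make monic.

G = {x - 3z, y - 3z^{2} + z - 1}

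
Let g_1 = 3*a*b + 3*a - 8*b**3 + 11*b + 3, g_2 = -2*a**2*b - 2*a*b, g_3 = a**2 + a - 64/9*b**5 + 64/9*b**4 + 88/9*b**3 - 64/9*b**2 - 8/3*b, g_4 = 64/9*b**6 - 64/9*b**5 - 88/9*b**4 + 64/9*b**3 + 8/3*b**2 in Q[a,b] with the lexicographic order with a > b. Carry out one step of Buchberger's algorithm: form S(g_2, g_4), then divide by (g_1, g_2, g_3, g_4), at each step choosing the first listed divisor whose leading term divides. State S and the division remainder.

S(g_2, g_4) = a**2*b**5 + 11/8*a**2*b**4 - a**2*b**3 - 3/8*a**2*b**2 + a*b**6; remainder on division = 0.

lcm(LM(g_2), LM(g_4)) = a**2*b**6.
S = (lcm/LT(g_2))·g_2 − (lcm/LT(g_4))·g_4 = a**2*b**5 + 11/8*a**2*b**4 - a**2*b**3 - 3/8*a**2*b**2 + a*b**6.
Reduce S modulo (g_1, g_2, g_3, g_4) in that order:
  leading term a**2*b**5: subtract (1/3*a*b**4)·g_1 from a**2*b**5 + 11/8*a**2*b**4 - a**2*b**3 - 3/8*a**2*b**2 + a*b**6 → 3/8*a**2*b**4 - a**2*b**3 - 3/8*a**2*b**2 + 8/3*a*b**7 + a*b**6 - 11/3*a*b**5 - a*b**4
  leading term a**2*b**4: subtract (1/8*a*b**3)·g_1 from 3/8*a**2*b**4 - a**2*b**3 - 3/8*a**2*b**2 + 8/3*a*b**7 + a*b**6 - 11/3*a*b**5 - a*b**4 → -11/8*a**2*b**3 - 3/8*a**2*b**2 + 8/3*a*b**7 + 2*a*b**6 - 11/3*a*b**5 - 19/8*a*b**4 - 3/8*a*b**3
  leading term a**2*b**3: subtract (-11/24*a*b**2)·g_1 from -11/8*a**2*b**3 - 3/8*a**2*b**2 + 8/3*a*b**7 + 2*a*b**6 - 11/3*a*b**5 - 19/8*a*b**4 - 3/8*a*b**3 → a**2*b**2 + 8/3*a*b**7 + 2*a*b**6 - 22/3*a*b**5 - 19/8*a*b**4 + 14/3*a*b**3 + 11/8*a*b**2
  leading term a**2*b**2: subtract (1/3*a*b)·g_1 from a**2*b**2 + 8/3*a*b**7 + 2*a*b**6 - 22/3*a*b**5 - 19/8*a*b**4 + 14/3*a*b**3 + 11/8*a*b**2 → -a**2*b + 8/3*a*b**7 + 2*a*b**6 - 22/3*a*b**5 + 7/24*a*b**4 + 14/3*a*b**3 - 55/24*a*b**2 - a*b
  leading term a**2*b: subtract (-1/3*a)·g_1 from -a**2*b + 8/3*a*b**7 + 2*a*b**6 - 22/3*a*b**5 + 7/24*a*b**4 + 14/3*a*b**3 - 55/24*a*b**2 - a*b → a**2 + 8/3*a*b**7 + 2*a*b**6 - 22/3*a*b**5 + 7/24*a*b**4 + 2*a*b**3 - 55/24*a*b**2 + 8/3*a*b + a
  leading term a**2: subtract (1)·g_3 from a**2 + 8/3*a*b**7 + 2*a*b**6 - 22/3*a*b**5 + 7/24*a*b**4 + 2*a*b**3 - 55/24*a*b**2 + 8/3*a*b + a → 8/3*a*b**7 + 2*a*b**6 - 22/3*a*b**5 + 7/24*a*b**4 + 2*a*b**3 - 55/24*a*b**2 + 8/3*a*b + 64/9*b**5 - 64/9*b**4 - 88/9*b**3 + 64/9*b**2 + 8/3*b
  leading term a*b**7: subtract (8/9*b**6)·g_1 from 8/3*a*b**7 + 2*a*b**6 - 22/3*a*b**5 + 7/24*a*b**4 + 2*a*b**3 - 55/24*a*b**2 + 8/3*a*b + 64/9*b**5 - 64/9*b**4 - 88/9*b**3 + 64/9*b**2 + 8/3*b → -2/3*a*b**6 - 22/3*a*b**5 + 7/24*a*b**4 + 2*a*b**3 - 55/24*a*b**2 + 8/3*a*b + 64/9*b**9 - 88/9*b**7 - 8/3*b**6 + 64/9*b**5 - 64/9*b**4 - 88/9*b**3 + 64/9*b**2 + 8/3*b
  leading term a*b**6: subtract (-2/9*b**5)·g_1 from -2/3*a*b**6 - 22/3*a*b**5 + 7/24*a*b**4 + 2*a*b**3 - 55/24*a*b**2 + 8/3*a*b + 64/9*b**9 - 88/9*b**7 - 8/3*b**6 + 64/9*b**5 - 64/9*b**4 - 88/9*b**3 + 64/9*b**2 + 8/3*b → -20/3*a*b**5 + 7/24*a*b**4 + 2*a*b**3 - 55/24*a*b**2 + 8/3*a*b + 64/9*b**9 - 16/9*b**8 - 88/9*b**7 - 2/9*b**6 + 70/9*b**5 - 64/9*b**4 - 88/9*b**3 + 64/9*b**2 + 8/3*b
  leading term a*b**5: subtract (-20/9*b**4)·g_1 from -20/3*a*b**5 + 7/24*a*b**4 + 2*a*b**3 - 55/24*a*b**2 + 8/3*a*b + 64/9*b**9 - 16/9*b**8 - 88/9*b**7 - 2/9*b**6 + 70/9*b**5 - 64/9*b**4 - 88/9*b**3 + 64/9*b**2 + 8/3*b → 167/24*a*b**4 + 2*a*b**3 - 55/24*a*b**2 + 8/3*a*b + 64/9*b**9 - 16/9*b**8 - 248/9*b**7 - 2/9*b**6 + 290/9*b**5 - 4/9*b**4 - 88/9*b**3 + 64/9*b**2 + 8/3*b
  leading term a*b**4: subtract (167/72*b**3)·g_1 from 167/24*a*b**4 + 2*a*b**3 - 55/24*a*b**2 + 8/3*a*b + 64/9*b**9 - 16/9*b**8 - 248/9*b**7 - 2/9*b**6 + 290/9*b**5 - 4/9*b**4 - 88/9*b**3 + 64/9*b**2 + 8/3*b → -119/24*a*b**3 - 55/24*a*b**2 + 8/3*a*b + 64/9*b**9 - 16/9*b**8 - 248/9*b**7 + 55/3*b**6 + 290/9*b**5 - 623/24*b**4 - 1205/72*b**3 + 64/9*b**2 + 8/3*b
  leading term a*b**3: subtract (-119/72*b**2)·g_1 from -119/24*a*b**3 - 55/24*a*b**2 + 8/3*a*b + 64/9*b**9 - 16/9*b**8 - 248/9*b**7 + 55/3*b**6 + 290/9*b**5 - 623/24*b**4 - 1205/72*b**3 + 64/9*b**2 + 8/3*b → 8/3*a*b**2 + 8/3*a*b + 64/9*b**9 - 16/9*b**8 - 248/9*b**7 + 55/3*b**6 + 19*b**5 - 623/24*b**4 + 13/9*b**3 + 869/72*b**2 + 8/3*b
  leading term a*b**2: subtract (8/9*b)·g_1 from 8/3*a*b**2 + 8/3*a*b + 64/9*b**9 - 16/9*b**8 - 248/9*b**7 + 55/3*b**6 + 19*b**5 - 623/24*b**4 + 13/9*b**3 + 869/72*b**2 + 8/3*b → 64/9*b**9 - 16/9*b**8 - 248/9*b**7 + 55/3*b**6 + 19*b**5 - 1357/72*b**4 + 13/9*b**3 + 55/24*b**2
  leading term b**9: subtract (b**3)·g_4 from 64/9*b**9 - 16/9*b**8 - 248/9*b**7 + 55/3*b**6 + 19*b**5 - 1357/72*b**4 + 13/9*b**3 + 55/24*b**2 → 16/3*b**8 - 160/9*b**7 + 101/9*b**6 + 49/3*b**5 - 1357/72*b**4 + 13/9*b**3 + 55/24*b**2
  leading term b**8: subtract (3/4*b**2)·g_4 from 16/3*b**8 - 160/9*b**7 + 101/9*b**6 + 49/3*b**5 - 1357/72*b**4 + 13/9*b**3 + 55/24*b**2 → -112/9*b**7 + 167/9*b**6 + 11*b**5 - 1501/72*b**4 + 13/9*b**3 + 55/24*b**2
  leading term b**7: subtract (-7/4*b)·g_4 from -112/9*b**7 + 167/9*b**6 + 11*b**5 - 1501/72*b**4 + 13/9*b**3 + 55/24*b**2 → 55/9*b**6 - 55/9*b**5 - 605/72*b**4 + 55/9*b**3 + 55/24*b**2
  leading term b**6: subtract (55/64)·g_4 from 55/9*b**6 - 55/9*b**5 - 605/72*b**4 + 55/9*b**3 + 55/24*b**2 → 0
The remainder is 0, so this S-polynomial contributes no new basis element.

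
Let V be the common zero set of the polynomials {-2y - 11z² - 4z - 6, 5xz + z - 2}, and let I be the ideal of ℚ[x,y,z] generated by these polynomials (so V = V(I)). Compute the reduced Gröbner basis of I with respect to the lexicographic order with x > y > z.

f_1 = -2y - 11z² - 4z - 6, LT = y.
f_2 = 5xz + z - 2, LT = xz.

S(f_1,f_2): leading monomials are coprime, so the S-polynomial reduces to 0 (Buchberger's first criterion).
Every S-polynomial of the final basis reduces to 0, so we have a Gröbner basis.

G = {xz + ⅕z - ⅖, y + 11/2z² + 2z + 3}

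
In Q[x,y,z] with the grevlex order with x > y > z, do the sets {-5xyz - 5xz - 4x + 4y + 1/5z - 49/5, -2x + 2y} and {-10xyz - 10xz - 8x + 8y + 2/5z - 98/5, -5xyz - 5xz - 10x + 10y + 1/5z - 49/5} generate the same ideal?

Equality of ideals is decidable: compute both reduced Gröbner bases (unique for the ordering) and check whether they agree.
Buchberger on the first generating set:
f_1 = -5xyz - 5xz - 4x + 4y + 1/5z - 49/5, LT = xyz.
f_2 = -2x + 2y, LT = x.

S(f_1,f_2): lcm = xyz. S = y^2z + xz + 4/5x - 4/5y - 1/25z + 49/25.
  reduce S modulo (f_1, f_2):
  remainder y^2z + yz - 1/25z + 49/25 ≠ 0; add g_3 = y^2z + yz - 1/25z + 49/25 to the basis.

The other S-polynomials (S(f_1,g_3), S(f_2,g_3)) all reduce to 0 modulo the current basis, so we have a Gröbner basis.
Inter-reduce: drop elements whose leading term is divisible by another's, tail-reduce, and make monic.
Reduced Gröbner basis: {y^2z + yz - 1/25z + 49/25, x - y}.

Buchberger on the second generating set:
h_1 = -10xyz - 10xz - 8x + 8y + 2/5z - 98/5, LT = xyz.
h_2 = -5xyz - 5xz - 10x + 10y + 1/5z - 49/5, LT = xyz.

S(h_1,h_2): lcm = xyz. S = -6/5x + 6/5y.
  reduce S modulo (h_1, h_2):
  remainder -6/5x + 6/5y ≠ 0; add k_3 = -6/5x + 6/5y to the basis.

S(h_1,k_3): lcm = xyz. S = y^2z + xz + 4/5x - 4/5y - 1/25z + 49/25.
  reduce S modulo (h_1, h_2, k_3):
  remainder y^2z + yz - 1/25z + 49/25 ≠ 0; add k_4 = y^2z + yz - 1/25z + 49/25 to the basis.

The other S-polynomials (S(h_2,k_3), S(h_1,k_4), S(h_2,k_4), S(k_3,k_4)) all reduce to 0 modulo the current basis, so we have a Gröbner basis.
Inter-reduce: drop elements whose leading term is divisible by another's, tail-reduce, and make monic.
Reduced Gröbner basis: {y^2z + yz - 1/25z + 49/25, x - y}.

These coincide, so the ideals are equal.
The choice of monomial ordering does not affect the verdict — as long as both bases are computed under the same ordering, their equality decides ideal equality.

Yes, the ideals are equal.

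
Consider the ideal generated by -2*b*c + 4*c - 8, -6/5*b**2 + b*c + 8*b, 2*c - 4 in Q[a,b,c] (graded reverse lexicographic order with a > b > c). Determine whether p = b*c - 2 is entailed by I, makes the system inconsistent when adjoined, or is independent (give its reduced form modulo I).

First compute the reduced Gröbner basis of I by Buchberger's algorithm.
f_1 = -2*b*c + 4*c - 8, LT = b*c.
f_2 = -6/5*b**2 + b*c + 8*b, LT = b**2.
f_3 = 2*c - 4, LT = c.

S(f_1,f_2): lcm = b**2*c. S = 5/6*b*c**2 + 14/3*b*c + 4*b.
  reduce S modulo (f_1, f_2, f_3):
  remainder 4*b ≠ 0; add h_4 = 4*b to the basis.

The other S-polynomials (S(f_1,f_3), S(f_2,f_3), S(f_1,h_4), S(f_2,h_4), S(f_3,h_4)) all reduce to 0 modulo the current basis, so we have a Gröbner basis.
Inter-reduce: drop elements whose leading term is divisible by another's, tail-reduce, and make monic.
Reduced Gröbner basis: {b, c - 2}.
Label its elements g_1 = b, g_2 = c - 2.

Reduce p = b*c - 2 modulo G:
  leading term b*c: subtract (c)·g_1 from b*c - 2 → -2
  leading term 1: no divisor's leading term divides it; move -2 to the remainder.
  normal form = -2.
The normal form is nonzero, so p ∉ I. Since p minus its normal form lies in I, I + (p) = I + (r) where r = -2; decide whether this ideal is the whole ring.
Here r = -2 is a nonzero constant, hence a unit: 1 ∈ I + (p), the Gröbner basis of I + (p) is {1}, and the enlarged system has no common solution — adjoining p is inconsistent.

Adjoining b*c - 2 makes the ideal the whole ring: the system is inconsistent.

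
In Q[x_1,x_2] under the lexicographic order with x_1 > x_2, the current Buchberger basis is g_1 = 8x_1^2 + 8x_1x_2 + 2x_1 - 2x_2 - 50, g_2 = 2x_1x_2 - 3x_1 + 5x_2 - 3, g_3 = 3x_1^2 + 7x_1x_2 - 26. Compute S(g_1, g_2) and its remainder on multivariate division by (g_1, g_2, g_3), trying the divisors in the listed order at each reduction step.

lcm(LM(g_1), LM(g_2)) = x_1^2x_2.
S = (lcm/LT(g_1))·g_1 − (lcm/LT(g_2))·g_2 = 3/2x_1^2 + x_1x_2^2 - 9/4x_1x_2 + 3/2x_1 - 1/4x_2^2 - 25/4x_2.
Reduce S modulo (g_1, g_2, g_3) in that order:
  leading term x_1^2: subtract (3/16)·g_1 from 3/2x_1^2 + x_1x_2^2 - 9/4x_1x_2 + 3/2x_1 - 1/4x_2^2 - 25/4x_2 → x_1x_2^2 - 15/4x_1x_2 + 9/8x_1 - 1/4x_2^2 - 47/8x_2 + 75/8
  leading term x_1x_2^2: subtract (1/2x_2)·g_2 from x_1x_2^2 - 15/4x_1x_2 + 9/8x_1 - 1/4x_2^2 - 47/8x_2 + 75/8 → -9/4x_1x_2 + 9/8x_1 - 11/4x_2^2 - 35/8x_2 + 75/8
  leading term x_1x_2: subtract (-9/8)·g_2 from -9/4x_1x_2 + 9/8x_1 - 11/4x_2^2 - 35/8x_2 + 75/8 → -9/4x_1 - 11/4x_2^2 + 5/4x_2 + 6
  leading term x_1: no divisor's leading term divides it; move -9/4x_1 to the remainder.
  leading term x_2^2: no divisor's leading term divides it; move -11/4x_2^2 to the remainder.
  leading term x_2: no divisor's leading term divides it; move 5/4x_2 to the remainder.
  leading term 1: no divisor's leading term divides it; move 6 to the remainder.
The remainder -9/4x_1 - 11/4x_2^2 + 5/4x_2 + 6 is nonzero, so it would be added as the next basis element.

S(g_1, g_2) = 3/2x_1^2 + x_1x_2^2 - 9/4x_1x_2 + 3/2x_1 - 1/4x_2^2 - 25/4x_2; remainder on division = -9/4x_1 - 11/4x_2^2 + 5/4x_2 + 6.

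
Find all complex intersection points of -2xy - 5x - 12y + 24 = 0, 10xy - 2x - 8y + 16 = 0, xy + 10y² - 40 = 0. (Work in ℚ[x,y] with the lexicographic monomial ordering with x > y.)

{(0, 2)}

Compute a lex Gröbner basis by Buchberger's algorithm.
f_1 = -2xy - 5x - 12y + 24, LT = xy.
f_2 = 10xy - 2x - 8y + 16, LT = xy.
f_3 = xy + 10y² - 40, LT = xy.

S(f_1,f_2): lcm = xy. S = 27/10x + 34/5y - 68/5.
  reduce S modulo (f_1, f_2, f_3):
  remainder 27/10x + 34/5y - 68/5 ≠ 0; add h_4 = 27/10x + 34/5y - 68/5 to the basis.

S(f_1,f_3): lcm = xy. S = 5/2x - 10y² + 6y + 28.
  reduce S modulo (f_1, f_2, f_3, h_4):
  remainder -10y² - 8/27y + 1096/27 ≠ 0; add h_5 = -10y² - 8/27y + 1096/27 to the basis.

S(f_1,h_4): lcm = xy. S = 5/2x - 68/27y² + 298/27y - 12.
  reduce S modulo (f_1, f_2, f_3, h_4, h_5):
  remainder 17552/3645y - 35104/3645 ≠ 0; add h_6 = 17552/3645y - 35104/3645 to the basis.

The other S-polynomials (S(f_2,f_3), S(f_2,h_4), S(f_3,h_4), S(f_1,h_5), S(f_2,h_5), S(f_3,h_5), S(h_4,h_5), S(f_1,h_6), S(f_2,h_6), S(f_3,h_6), S(h_4,h_6), S(h_5,h_6)) all reduce to 0 modulo the current basis, so we have a Gröbner basis.
Inter-reduce: drop elements whose leading term is divisible by another's, tail-reduce, and make monic.
Reduced Gröbner basis: {x, y - 2}.

From the last basis element, y - 2 = 0, so y takes values in {2}. Each choice, substituted upward through the basis, yields the corresponding point(s) of the solution set.
  y = 2: the earlier basis element becomes x = 0, giving x = 0 — point (0, 2).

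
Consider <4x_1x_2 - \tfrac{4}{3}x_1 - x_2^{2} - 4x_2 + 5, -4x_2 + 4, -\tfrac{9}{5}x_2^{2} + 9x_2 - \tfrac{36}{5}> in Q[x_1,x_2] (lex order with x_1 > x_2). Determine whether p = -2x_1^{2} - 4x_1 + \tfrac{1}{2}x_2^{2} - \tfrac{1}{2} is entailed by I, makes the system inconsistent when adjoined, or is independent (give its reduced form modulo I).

First compute the reduced Gröbner basis of I by Buchberger's algorithm.
f_1 = 4x_1x_2 - \tfrac{4}{3}x_1 - x_2^{2} - 4x_2 + 5, LT = x_1x_2.
f_2 = -4x_2 + 4, LT = x_2.
f_3 = -\tfrac{9}{5}x_2^{2} + 9x_2 - \tfrac{36}{5}, LT = x_2^{2}.

S(f_1,f_2): lcm = x_1x_2. S = \tfrac{2}{3}x_1 - \tfrac{1}{4}x_2^{2} - x_2 + \tfrac{5}{4}.
  reduce S modulo (f_1, f_2, f_3):
  remainder \tfrac{2}{3}x_1 ≠ 0; add h_4 = \tfrac{2}{3}x_1 to the basis.

The other S-polynomials (S(f_1,f_3), S(f_2,f_3), S(f_1,h_4), S(f_2,h_4), S(f_3,h_4)) all reduce to 0 modulo the current basis, so we have a Gröbner basis.
Inter-reduce: drop elements whose leading term is divisible by another's, tail-reduce, and make monic.
Reduced Gröbner basis: {x_1, x_2 - 1}.
Label its elements g_1 = x_1, g_2 = x_2 - 1.

Reduce p = -2x_1^{2} - 4x_1 + \tfrac{1}{2}x_2^{2} - \tfrac{1}{2} modulo G:
  leading term x_1^{2}: subtract (-2x_1)·g_1 from -2x_1^{2} - 4x_1 + \tfrac{1}{2}x_2^{2} - \tfrac{1}{2} → -4x_1 + \tfrac{1}{2}x_2^{2} - \tfrac{1}{2}
  leading term x_1: subtract (-4)·g_1 from -4x_1 + \tfrac{1}{2}x_2^{2} - \tfrac{1}{2} → \tfrac{1}{2}x_2^{2} - \tfrac{1}{2}
  leading term x_2^{2}: subtract (\tfrac{1}{2}x_2)·g_2 from \tfrac{1}{2}x_2^{2} - \tfrac{1}{2} → \tfrac{1}{2}x_2 - \tfrac{1}{2}
  leading term x_2: subtract (\tfrac{1}{2})·g_2 from \tfrac{1}{2}x_2 - \tfrac{1}{2} → 0
  normal form = 0.
Since the normal form is 0, p ∈ I.

-2x_1^{2} - 4x_1 + \tfrac{1}{2}x_2^{2} - \tfrac{1}{2} lies in I (it reduces to 0).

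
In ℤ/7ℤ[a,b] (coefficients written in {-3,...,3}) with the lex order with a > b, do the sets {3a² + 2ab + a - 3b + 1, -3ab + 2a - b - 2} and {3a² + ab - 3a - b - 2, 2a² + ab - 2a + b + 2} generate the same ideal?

For a fixed monomial order, each ideal has a unique reduced Gröbner basis; comparing bases decides equality.
Buchberger on the first generating set:
f_1 = 3a² + 2ab + a - 3b + 1, LT = a².
f_2 = -3ab + 2a - b - 2, LT = ab.

S(f_1,f_2): lcm = a²b. S = 3a² + 3ab² - 3a - b² - 2b.
  leading term a²: subtract (1)·f_1 from 3a² + 3ab² - 3a - b² - 2b → 3ab² - 2ab + 3a - b² + b - 1
  leading term ab²: subtract (-b)·f_2 from 3ab² - 2ab + 3a - b² + b - 1 → 3a - 2b² - b - 1
  leading term a: no divisor's leading term divides it; move 3a to the remainder.
  leading term b²: no divisor's leading term divides it; move -2b² to the remainder.
  leading term b: no divisor's leading term divides it; move -b to the remainder.
  leading term 1: no divisor's leading term divides it; move -1 to the remainder.
  remainder 3a - 2b² - b - 1 ≠ 0; add g_3 = 3a - 2b² - b - 1 to the basis.

S(f_2,g_3): lcm = ab. S = -3a + 3b³ - 2b² + 3b + 3.
  leading term a: subtract (-1)·g_3 from -3a + 3b³ - 2b² + 3b + 3 → 3b³ + 3b² + 2b + 2
  leading term b³: no divisor's leading term divides it; move 3b³ to the remainder.
  leading term b²: no divisor's leading term divides it; move 3b² to the remainder.
  leading term b: no divisor's leading term divides it; move 2b to the remainder.
  leading term 1: no divisor's leading term divides it; move 2 to the remainder.
  remainder 3b³ + 3b² + 2b + 2 ≠ 0; add g_4 = 3b³ + 3b² + 2b + 2 to the basis.

The other S-polynomials (S(f_1,g_3), S(f_1,g_4), S(f_2,g_4), S(g_3,g_4)) all reduce to 0 modulo the current basis, so we have a Gröbner basis.
Inter-reduce: drop elements whose leading term is divisible by another's, tail-reduce, and make monic.
Reduced Gröbner basis: {a - 3b² + 2b + 2, b³ + b² + 3b + 3}.

Buchberger on the second generating set:
h_1 = 3a² + ab - 3a - b - 2, LT = a².
h_2 = 2a² + ab - 2a + b + 2, LT = a².

S(h_1,h_2): lcm = a². S = ab - 2b + 3.
  leading term ab: no divisor's leading term divides it; move ab to the remainder.
  leading term b: no divisor's leading term divides it; move -2b to the remainder.
  leading term 1: no divisor's leading term divides it; move 3 to the remainder.
  remainder ab - 2b + 3 ≠ 0; add k_3 = ab - 2b + 3 to the basis.

S(h_1,k_3): lcm = a²b. S = -2ab² + ab - 3a + 2b² - 3b.
  leading term ab²: subtract (-2b)·k_3 from -2ab² + ab - 3a + 2b² - 3b → ab - 3a - 2b² + 3b
  leading term ab: subtract (1)·k_3 from ab - 3a - 2b² + 3b → -3a - 2b² - 2b - 3
  leading term a: no divisor's leading term divides it; move -3a to the remainder.
  leading term b²: no divisor's leading term divides it; move -2b² to the remainder.
  leading term b: no divisor's leading term divides it; move -2b to the remainder.
  leading term 1: no divisor's leading term divides it; move -3 to the remainder.
  remainder -3a - 2b² - 2b - 3 ≠ 0; add k_4 = -3a - 2b² - 2b - 3 to the basis.

S(k_3,k_4): lcm = ab. S = -3b³ - 3b² - 3b + 3.
  leading term b³: no divisor's leading term divides it; move -3b³ to the remainder.
  leading term b²: no divisor's leading term divides it; move -3b² to the remainder.
  leading term b: no divisor's leading term divides it; move -3b to the remainder.
  leading term 1: no divisor's leading term divides it; move 3 to the remainder.
  remainder -3b³ - 3b² - 3b + 3 ≠ 0; add k_5 = -3b³ - 3b² - 3b + 3 to the basis.

The other S-polynomials (S(h_2,k_3), S(h_1,k_4), S(h_2,k_4), S(h_1,k_5), S(h_2,k_5), S(k_3,k_5), S(k_4,k_5)) all reduce to 0 modulo the current basis, so we have a Gröbner basis.
Inter-reduce: drop elements whose leading term is divisible by another's, tail-reduce, and make monic.
Reduced Gröbner basis: {a + 3b² + 3b + 1, b³ + b² + b - 1}.

These differ, so the ideals are not equal.

No, the ideals differ.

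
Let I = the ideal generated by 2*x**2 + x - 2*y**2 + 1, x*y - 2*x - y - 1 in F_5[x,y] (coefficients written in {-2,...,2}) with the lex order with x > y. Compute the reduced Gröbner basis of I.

G = {x - 2*y**3 - y**2 - y + 1, y**4 + y**3 + 2*y**2 - 2*y - 2}

f_1 = 2*x**2 + x - 2*y**2 + 1, LT = x**2.
f_2 = x*y - 2*x - y - 1, LT = x*y.

S(f_1,f_2): lcm = x**2*y. S = 2*x**2 - x*y + x - y**3 - 2*y.
  leading term x**2: subtract (1)·f_1 from 2*x**2 - x*y + x - y**3 - 2*y → -x*y - y**3 + 2*y**2 - 2*y - 1
  leading term x*y: subtract (-1)·f_2 from -x*y - y**3 + 2*y**2 - 2*y - 1 → -2*x - y**3 + 2*y**2 + 2*y - 2
  leading term x: no divisor's leading term divides it; move -2*x to the remainder.
  leading term y**3: no divisor's leading term divides it; move -y**3 to the remainder.
  leading term y**2: no divisor's leading term divides it; move 2*y**2 to the remainder.
  leading term y: no divisor's leading term divides it; move 2*y to the remainder.
  leading term 1: no divisor's leading term divides it; move -2 to the remainder.
  remainder -2*x - y**3 + 2*y**2 + 2*y - 2 ≠ 0; add g_3 = -2*x - y**3 + 2*y**2 + 2*y - 2 to the basis.

S(f_2,g_3): lcm = x*y. S = -2*x + 2*y**4 + y**3 + y**2 - 2*y - 1.
  leading term x: subtract (1)·g_3 from -2*x + 2*y**4 + y**3 + y**2 - 2*y - 1 → 2*y**4 + 2*y**3 - y**2 + y + 1
  leading term y**4: no divisor's leading term divides it; move 2*y**4 to the remainder.
  leading term y**3: no divisor's leading term divides it; move 2*y**3 to the remainder.
  leading term y**2: no divisor's leading term divides it; move -y**2 to the remainder.
  leading term y: no divisor's leading term divides it; move y to the remainder.
  leading term 1: no divisor's leading term divides it; move 1 to the remainder.
  remainder 2*y**4 + 2*y**3 - y**2 + y + 1 ≠ 0; add g_4 = 2*y**4 + 2*y**3 - y**2 + y + 1 to the basis.

The other S-polynomials (S(f_1,g_3), S(f_1,g_4), S(f_2,g_4), S(g_3,g_4)) all reduce to 0 modulo the current basis, so we have a Gröbner basis.
Inter-reduce: drop elements whose leading term is divisible by another's, tail-reduce, and make monic.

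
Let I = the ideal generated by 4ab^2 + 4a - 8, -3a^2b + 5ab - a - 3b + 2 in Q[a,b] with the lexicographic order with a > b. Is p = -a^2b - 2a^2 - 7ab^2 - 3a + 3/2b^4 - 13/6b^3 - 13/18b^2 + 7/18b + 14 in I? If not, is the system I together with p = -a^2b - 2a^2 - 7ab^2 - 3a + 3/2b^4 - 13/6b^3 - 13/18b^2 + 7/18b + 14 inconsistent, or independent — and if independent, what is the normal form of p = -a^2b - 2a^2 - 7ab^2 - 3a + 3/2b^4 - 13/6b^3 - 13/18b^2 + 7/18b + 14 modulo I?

First compute the reduced Gröbner basis of I by Buchberger's algorithm.
f_1 = 4ab^2 + 4a - 8, LT = ab^2.
f_2 = -3a^2b + 5ab - a - 3b + 2, LT = a^2b.

S(f_1,f_2): lcm = a^2b^2. S = a^2 + 5/3ab^2 - 1/3ab - 2a - b^2 + 2/3b.
  leading term a^2: no divisor's leading term divides it; move a^2 to the remainder.
  leading term ab^2: subtract (5/12)·f_1 from 5/3ab^2 - 1/3ab - 2a - b^2 + 2/3b → -1/3ab - 11/3a - b^2 + 2/3b + 10/3
  leading term ab: no divisor's leading term divides it; move -1/3ab to the remainder.
  leading term a: no divisor's leading term divides it; move -11/3a to the remainder.
  leading term b^2: no divisor's leading term divides it; move -b^2 to the remainder.
  leading term b: no divisor's leading term divides it; move 2/3b to the remainder.
  leading term 1: no divisor's leading term divides it; move 10/3 to the remainder.
  remainder a^2 - 1/3ab - 11/3a - b^2 + 2/3b + 10/3 ≠ 0; add h_3 = a^2 - 1/3ab - 11/3a - b^2 + 2/3b + 10/3 to the basis.

S(f_1,h_3): lcm = a^2b^2. S = a^2 + 1/3ab^3 + 11/3ab^2 - 2a + b^4 - 2/3b^3 - 10/3b^2.
  leading term a^2: subtract (1)·h_3 from a^2 + 1/3ab^3 + 11/3ab^2 - 2a + b^4 - 2/3b^3 - 10/3b^2 → 1/3ab^3 + 11/3ab^2 + 1/3ab + 5/3a + b^4 - 2/3b^3 - 7/3b^2 - 2/3b - 10/3
  leading term ab^3: subtract (1/12b)·f_1 from 1/3ab^3 + 11/3ab^2 + 1/3ab + 5/3a + b^4 - 2/3b^3 - 7/3b^2 - 2/3b - 10/3 → 11/3ab^2 + 5/3a + b^4 - 2/3b^3 - 7/3b^2 - 10/3
  leading term ab^2: subtract (11/12)·f_1 from 11/3ab^2 + 5/3a + b^4 - 2/3b^3 - 7/3b^2 - 10/3 → -2a + b^4 - 2/3b^3 - 7/3b^2 + 4
  leading term a: no divisor's leading term divides it; move -2a to the remainder.
  leading term b^4: no divisor's leading term divides it; move b^4 to the remainder.
  leading term b^3: no divisor's leading term divides it; move -2/3b^3 to the remainder.
  leading term b^2: no divisor's leading term divides it; move -7/3b^2 to the remainder.
  leading term 1: no divisor's leading term divides it; move 4 to the remainder.
  remainder -2a + b^4 - 2/3b^3 - 7/3b^2 + 4 ≠ 0; add h_4 = -2a + b^4 - 2/3b^3 - 7/3b^2 + 4 to the basis.

S(f_2,h_3): lcm = a^2b. S = 1/3ab^2 + 2ab + 1/3a + b^3 - 2/3b^2 - 7/3b - 2/3.
  leading term ab^2: subtract (1/12)·f_1 from 1/3ab^2 + 2ab + 1/3a + b^3 - 2/3b^2 - 7/3b - 2/3 → 2ab + b^3 - 2/3b^2 - 7/3b
  leading term ab: subtract (-b)·h_4 from 2ab + b^3 - 2/3b^2 - 7/3b → b^5 - 2/3b^4 - 4/3b^3 - 2/3b^2 + 5/3b
  leading term b^5: no divisor's leading term divides it; move b^5 to the remainder.
  leading term b^4: no divisor's leading term divides it; move -2/3b^4 to the remainder.
  leading term b^3: no divisor's leading term divides it; move -4/3b^3 to the remainder.
  leading term b^2: no divisor's leading term divides it; move -2/3b^2 to the remainder.
  leading term b: no divisor's leading term divides it; move 5/3b to the remainder.
  remainder b^5 - 2/3b^4 - 4/3b^3 - 2/3b^2 + 5/3b ≠ 0; add h_5 = b^5 - 2/3b^4 - 4/3b^3 - 2/3b^2 + 5/3b to the basis.

The other S-polynomials (S(f_1,h_4), S(f_2,h_4), S(h_3,h_4), S(f_1,h_5), S(f_2,h_5), S(h_3,h_5), S(h_4,h_5)) all reduce to 0 modulo the current basis, so we have a Gröbner basis.
Inter-reduce: drop elements whose leading term is divisible by another's, tail-reduce, and make monic.
Reduced Gröbner basis: {a - 1/2b^4 + 1/3b^3 + 7/6b^2 - 2, b^5 - 2/3b^4 - 4/3b^3 - 2/3b^2 + 5/3b}.
Label its elements g_1 = a - 1/2b^4 + 1/3b^3 + 7/6b^2 - 2, g_2 = b^5 - 2/3b^4 - 4/3b^3 - 2/3b^2 + 5/3b.

Reduce p = -a^2b - 2a^2 - 7ab^2 - 3a + 3/2b^4 - 13/6b^3 - 13/18b^2 + 7/18b + 14 modulo G:
  leading term a^2b: subtract (-ab)·g_1 from -a^2b - 2a^2 - 7ab^2 - 3a + 3/2b^4 - 13/6b^3 - 13/18b^2 + 7/18b + 14 → -2a^2 - 1/2ab^5 + 1/3ab^4 + 7/6ab^3 - 7ab^2 - 2ab - 3a + 3/2b^4 - 13/6b^3 - 13/18b^2 + 7/18b + 14
  leading term a^2: subtract (-2a)·g_1 from -2a^2 - 1/2ab^5 + 1/3ab^4 + 7/6ab^3 - 7ab^2 - 2ab - 3a + 3/2b^4 - 13/6b^3 - 13/18b^2 + 7/18b + 14 → -1/2ab^5 - 2/3ab^4 + 11/6ab^3 - 14/3ab^2 - 2ab - 7a + 3/2b^4 - 13/6b^3 - 13/18b^2 + 7/18b + 14
  leading term ab^5: subtract (-1/2b^5)·g_1 from -1/2ab^5 - 2/3ab^4 + 11/6ab^3 - 14/3ab^2 - 2ab - 7a + 3/2b^4 - 13/6b^3 - 13/18b^2 + 7/18b + 14 → -2/3ab^4 + 11/6ab^3 - 14/3ab^2 - 2ab - 7a - 1/4b^9 + 1/6b^8 + 7/12b^7 - b^5 + 3/2b^4 - 13/6b^3 - 13/18b^2 + 7/18b + 14
  leading term ab^4: subtract (-2/3b^4)·g_1 from -2/3ab^4 + 11/6ab^3 - 14/3ab^2 - 2ab - 7a - 1/4b^9 + 1/6b^8 + 7/12b^7 - b^5 + 3/2b^4 - 13/6b^3 - 13/18b^2 + 7/18b + 14 → 11/6ab^3 - 14/3ab^2 - 2ab - 7a - 1/4b^9 - 1/6b^8 + 29/36b^7 + 7/9b^6 - b^5 + 1/6b^4 - 13/6b^3 - 13/18b^2 + 7/18b + 14
  leading term ab^3: subtract (11/6b^3)·g_1 from 11/6ab^3 - 14/3ab^2 - 2ab - 7a - 1/4b^9 - 1/6b^8 + 29/36b^7 + 7/9b^6 - b^5 + 1/6b^4 - 13/6b^3 - 13/18b^2 + 7/18b + 14 → -14/3ab^2 - 2ab - 7a - 1/4b^9 - 1/6b^8 + 31/18b^7 + 1/6b^6 - 113/36b^5 + 1/6b^4 + 3/2b^3 - 13/18b^2 + 7/18b + 14
  leading term ab^2: subtract (-14/3b^2)·g_1 from -14/3ab^2 - 2ab - 7a - 1/4b^9 - 1/6b^8 + 31/18b^7 + 1/6b^6 - 113/36b^5 + 1/6b^4 + 3/2b^3 - 13/18b^2 + 7/18b + 14 → -2ab - 7a - 1/4b^9 - 1/6b^8 + 31/18b^7 - 13/6b^6 - 19/12b^5 + 101/18b^4 + 3/2b^3 - 181/18b^2 + 7/18b + 14
  leading term ab: subtract (-2b)·g_1 from -2ab - 7a - 1/4b^9 - 1/6b^8 + 31/18b^7 - 13/6b^6 - 19/12b^5 + 101/18b^4 + 3/2b^3 - 181/18b^2 + 7/18b + 14 → -7a - 1/4b^9 - 1/6b^8 + 31/18b^7 - 13/6b^6 - 31/12b^5 + 113/18b^4 + 23/6b^3 - 181/18b^2 - 65/18b + 14
  leading term a: subtract (-7)·g_1 from -7a - 1/4b^9 - 1/6b^8 + 31/18b^7 - 13/6b^6 - 31/12b^5 + 113/18b^4 + 23/6b^3 - 181/18b^2 - 65/18b + 14 → -1/4b^9 - 1/6b^8 + 31/18b^7 - 13/6b^6 - 31/12b^5 + 25/9b^4 + 37/6b^3 - 17/9b^2 - 65/18b
  leading term b^9: subtract (-1/4b^4)·g_2 from -1/4b^9 - 1/6b^8 + 31/18b^7 - 13/6b^6 - 31/12b^5 + 25/9b^4 + 37/6b^3 - 17/9b^2 - 65/18b → -1/3b^8 + 25/18b^7 - 7/3b^6 - 13/6b^5 + 25/9b^4 + 37/6b^3 - 17/9b^2 - 65/18b
  leading term b^8: subtract (-1/3b^3)·g_2 from -1/3b^8 + 25/18b^7 - 7/3b^6 - 13/6b^5 + 25/9b^4 + 37/6b^3 - 17/9b^2 - 65/18b → 7/6b^7 - 25/9b^6 - 43/18b^5 + 10/3b^4 + 37/6b^3 - 17/9b^2 - 65/18b
  leading term b^7: subtract (7/6b^2)·g_2 from 7/6b^7 - 25/9b^6 - 43/18b^5 + 10/3b^4 + 37/6b^3 - 17/9b^2 - 65/18b → -2b^6 - 5/6b^5 + 37/9b^4 + 38/9b^3 - 17/9b^2 - 65/18b
  leading term b^6: subtract (-2b)·g_2 from -2b^6 - 5/6b^5 + 37/9b^4 + 38/9b^3 - 17/9b^2 - 65/18b → -13/6b^5 + 13/9b^4 + 26/9b^3 + 13/9b^2 - 65/18b
  leading term b^5: subtract (-13/6)·g_2 from -13/6b^5 + 13/9b^4 + 26/9b^3 + 13/9b^2 - 65/18b → 0
  normal form = 0.
Since the normal form is 0, p ∈ I.

-a^2b - 2a^2 - 7ab^2 - 3a + 3/2b^4 - 13/6b^3 - 13/18b^2 + 7/18b + 14 lies in I (it reduces to 0).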